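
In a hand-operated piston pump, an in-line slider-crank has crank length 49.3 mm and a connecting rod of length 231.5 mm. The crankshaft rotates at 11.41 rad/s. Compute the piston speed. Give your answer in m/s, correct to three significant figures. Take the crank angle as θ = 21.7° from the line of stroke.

ω = 11.41 rad/s
For an in-line slider-crank, x = r cosθ + √(L² − r² sin²θ), so v = −rω sinθ·[1 + r cosθ/√(L² − r² sin²θ)].
With r = 0.0493 m, L = 0.2315 m, θ = 21.7°: √(L² − r² sin²θ) = 0.23078 m.
v = −0.0493·11.41·0.36975·[1 + 0.0493·0.92913/0.23078] = -0.24927 m/s.
|v| = 0.24927 m/s.

0.249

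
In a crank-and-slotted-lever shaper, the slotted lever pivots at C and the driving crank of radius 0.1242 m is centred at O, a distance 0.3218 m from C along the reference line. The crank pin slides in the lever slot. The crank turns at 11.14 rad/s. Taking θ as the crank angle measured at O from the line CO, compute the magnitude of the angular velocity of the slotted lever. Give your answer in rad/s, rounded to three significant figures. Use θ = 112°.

ω = 11.14 rad/s
Crank pin A relative to C: A = (d + r cosθ, r sinθ); lever angle φ = atan2(r sinθ, d + r cosθ).
Differentiating tanφ: φ̇ = rω(d cosθ + r)/(d² + r² + 2dr cosθ).
d² + r² + 2dr cosθ = |CA|² = 0.0890367 m²;  d cosθ + r = +0.0036516 m.
|ω_lever| = |0.1242·11.14·+0.0036516| / 0.0890367 = 0.056744 rad/s.

0.0567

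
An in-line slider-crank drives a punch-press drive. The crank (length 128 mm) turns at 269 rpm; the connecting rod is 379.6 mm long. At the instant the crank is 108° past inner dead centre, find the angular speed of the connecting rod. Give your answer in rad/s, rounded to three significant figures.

3.10

ω = 28.17 rad/s (converted from 269 rpm).
The rod makes angle φ with the slider axis where L sinφ = r sinθ; differentiating, L cosφ·φ̇ = r ω cosθ.
L cosφ = √(L² − r² sin²θ) = 0.35955 m.
|ω_rod| = r ω |cosθ| / √(L² − r² sin²θ) = 0.128·28.17·0.30902/0.35955 = 3.0989 rad/s.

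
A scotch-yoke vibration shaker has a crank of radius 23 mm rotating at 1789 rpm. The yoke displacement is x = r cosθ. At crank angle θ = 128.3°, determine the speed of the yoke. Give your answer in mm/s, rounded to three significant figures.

3380

ω = 187.3 rad/s (from 1789 rpm).
x = r cosθ ⇒ ẋ = −rω sinθ.
|v| = rω|sinθ| = 0.023·187.3·|sin 128.3°| = 3.3815 m/s = 3381.5 mm/s.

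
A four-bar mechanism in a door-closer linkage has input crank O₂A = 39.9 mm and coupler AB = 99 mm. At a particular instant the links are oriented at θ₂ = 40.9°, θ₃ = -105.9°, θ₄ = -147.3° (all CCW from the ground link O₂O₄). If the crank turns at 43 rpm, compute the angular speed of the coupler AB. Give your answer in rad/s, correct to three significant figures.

0.391

ω₂ = 4.503 rad/s (from 43 rpm).
Differentiating the loop-closure r₂e^{iθ₂}+r₃e^{iθ₃}=r₁+r₄e^{iθ₄} gives r₂ω₂e^{iθ₂}+r₃ω₃e^{iθ₃}=r₄ω₄e^{iθ₄}.
Eliminating the other unknown: ω₃ = r₂ω₂ sin(θ₄−θ₂) / [r₃ sin(θ₃−θ₄)].
Numerator sine = +0.14263; denominator sine = +0.66131.
Result = 0.0399·4.503·(+0.14263) / (0.099·(+0.66131)) = +0.39141 rad/s; magnitude 0.39141 rad/s.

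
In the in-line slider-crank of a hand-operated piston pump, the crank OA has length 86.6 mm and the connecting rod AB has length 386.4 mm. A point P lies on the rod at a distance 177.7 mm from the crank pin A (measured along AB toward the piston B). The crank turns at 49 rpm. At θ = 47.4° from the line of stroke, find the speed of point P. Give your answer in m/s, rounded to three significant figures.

ω = 5.131 rad/s.  Crank-pin speed |V_A| = rω = 0.44437 m/s, perpendicular to OA.
Rod angle: sinφ = −(r/L) sinθ ⇒ φ = -9.496°; ω_rod = −rω cosθ/√(L²−r²sin²θ) = -0.78924 rad/s.
V_P = V_A + ω_rod × AP, with AP = 0.1777 m along the rod.
Components: V_Px = −rω sinθ − a·ω_rod·sinφ = -0.35023 m/s;  V_Py = rω cosθ + a·ω_rod·cosφ = +0.16246 m/s.
|V_P| = √(V_Px² + V_Py²) = 0.38608 m/s.

0.386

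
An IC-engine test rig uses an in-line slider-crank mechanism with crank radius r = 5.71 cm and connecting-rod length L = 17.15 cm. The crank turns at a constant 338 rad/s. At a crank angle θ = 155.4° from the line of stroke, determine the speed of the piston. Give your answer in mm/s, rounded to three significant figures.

5580

ω = 338 rad/s
For an in-line slider-crank, x = r cosθ + √(L² − r² sin²θ), so v = −rω sinθ·[1 + r cosθ/√(L² − r² sin²θ)].
With r = 0.0571 m, L = 0.1715 m, θ = 155.4°: √(L² − r² sin²θ) = 0.16984 m.
v = −0.0571·338·0.41628·[1 + 0.0571·-0.90924/0.16984] = -5.5783 m/s.
|v| = 5.5783 m/s = 5578.3 mm/s.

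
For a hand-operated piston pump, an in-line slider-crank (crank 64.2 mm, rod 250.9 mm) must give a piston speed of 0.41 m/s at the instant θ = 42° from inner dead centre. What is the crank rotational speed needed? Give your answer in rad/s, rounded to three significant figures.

8.00

For an in-line slider-crank, |v_piston| = rω|sinθ|·[1 + r cosθ/√(L² − r² sin²θ)].
With r = 0.0642 m, L = 0.2509 m, θ = 42°: the bracketed kinematic factor |dx/dθ| = 0.051249 m.
ω = v/|dx/dθ| = 0.41/0.051249 = 8.0001 rad/s.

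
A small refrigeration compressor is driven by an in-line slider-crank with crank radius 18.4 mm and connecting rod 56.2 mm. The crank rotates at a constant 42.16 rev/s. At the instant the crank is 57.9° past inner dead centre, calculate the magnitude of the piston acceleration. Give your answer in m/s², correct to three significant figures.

ω = 2π·42.2 = 264.9 rad/s
x(θ) = r cosθ + √(L² − r² sin²θ); with ω constant, a = ω²·d²x/dθ².
d²x/dθ² = −r cosθ − r²(cos2θ)/√u − r⁴ sin²2θ/(4u^{3/2}),  u = L² − r² sin²θ = 0.00291548 m².
Substituting r = 0.0184 m, L = 0.0562 m, θ = 57.9°: d²x/dθ² = -0.0071963 m.
a = ω²·d²x/dθ² = (264.9)²·(-0.0071963) = -504.98 m/s²;  |a| = 504.98 m/s².

505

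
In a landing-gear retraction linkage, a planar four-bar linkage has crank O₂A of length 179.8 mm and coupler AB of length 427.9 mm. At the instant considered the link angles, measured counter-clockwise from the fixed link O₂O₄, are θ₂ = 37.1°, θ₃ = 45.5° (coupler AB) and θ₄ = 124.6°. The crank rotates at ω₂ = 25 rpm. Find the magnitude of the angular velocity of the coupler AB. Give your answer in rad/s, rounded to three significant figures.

1.12

ω₂ = 2.618 rad/s (from 25 rpm).
Differentiating the loop-closure r₂e^{iθ₂}+r₃e^{iθ₃}=r₁+r₄e^{iθ₄} gives r₂ω₂e^{iθ₂}+r₃ω₃e^{iθ₃}=r₄ω₄e^{iθ₄}.
Eliminating the other unknown: ω₃ = r₂ω₂ sin(θ₄−θ₂) / [r₃ sin(θ₃−θ₄)].
Numerator sine = +0.99905; denominator sine = -0.98196.
Result = 0.1798·2.618·(+0.99905) / (0.4279·(-0.98196)) = -1.1192 rad/s; magnitude 1.1192 rad/s.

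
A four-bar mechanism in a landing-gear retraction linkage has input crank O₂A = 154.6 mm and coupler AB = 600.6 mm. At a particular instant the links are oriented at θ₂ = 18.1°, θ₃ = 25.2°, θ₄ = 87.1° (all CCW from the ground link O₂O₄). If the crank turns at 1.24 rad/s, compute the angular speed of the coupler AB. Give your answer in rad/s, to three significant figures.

ω₂ = 1.24 rad/s
Differentiating the loop-closure r₂e^{iθ₂}+r₃e^{iθ₃}=r₁+r₄e^{iθ₄} gives r₂ω₂e^{iθ₂}+r₃ω₃e^{iθ₃}=r₄ω₄e^{iθ₄}.
Eliminating the other unknown: ω₃ = r₂ω₂ sin(θ₄−θ₂) / [r₃ sin(θ₃−θ₄)].
Numerator sine = +0.93358; denominator sine = -0.88213.
Result = 0.1546·1.24·(+0.93358) / (0.6006·(-0.88213)) = -0.33781 rad/s; magnitude 0.33781 rad/s.

0.338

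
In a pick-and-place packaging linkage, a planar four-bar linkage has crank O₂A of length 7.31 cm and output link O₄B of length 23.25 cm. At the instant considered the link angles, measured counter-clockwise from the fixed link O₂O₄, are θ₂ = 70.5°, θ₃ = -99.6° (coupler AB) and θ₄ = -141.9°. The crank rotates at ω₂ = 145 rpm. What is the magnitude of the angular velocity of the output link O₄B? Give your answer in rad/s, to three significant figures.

ω₂ = 15.18 rad/s (from 145 rpm).
Differentiating the loop-closure r₂e^{iθ₂}+r₃e^{iθ₃}=r₁+r₄e^{iθ₄} gives r₂ω₂e^{iθ₂}+r₃ω₃e^{iθ₃}=r₄ω₄e^{iθ₄}.
Eliminating the other unknown: ω₄ = r₂ω₂ sin(θ₂−θ₃) / [r₄ sin(θ₄−θ₃)].
Numerator sine = +0.17193; denominator sine = -0.67301.
Result = 0.0731·15.18·(+0.17193) / (0.2325·(-0.67301)) = -1.2196 rad/s; magnitude 1.2196 rad/s.

1.22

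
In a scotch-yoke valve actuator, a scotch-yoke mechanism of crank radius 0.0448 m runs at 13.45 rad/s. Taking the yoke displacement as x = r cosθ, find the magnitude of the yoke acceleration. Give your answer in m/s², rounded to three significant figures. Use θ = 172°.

8.03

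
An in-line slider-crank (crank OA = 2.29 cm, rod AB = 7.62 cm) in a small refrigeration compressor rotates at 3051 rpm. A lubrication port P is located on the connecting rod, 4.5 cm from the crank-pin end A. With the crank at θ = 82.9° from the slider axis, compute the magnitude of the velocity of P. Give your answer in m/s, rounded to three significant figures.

ω = 319.5 rad/s.  Crank-pin speed |V_A| = rω = 7.3165 m/s, perpendicular to OA.
Rod angle: sinφ = −(r/L) sinθ ⇒ φ = -17.351°; ω_rod = −rω cosθ/√(L²−r²sin²θ) = -12.434 rad/s.
V_P = V_A + ω_rod × AP, with AP = 0.045 m along the rod.
Components: V_Px = −rω sinθ − a·ω_rod·sinφ = -7.4273 m/s;  V_Py = rω cosθ + a·ω_rod·cosφ = +0.37028 m/s.
|V_P| = √(V_Px² + V_Py²) = 7.4365 m/s.

7.44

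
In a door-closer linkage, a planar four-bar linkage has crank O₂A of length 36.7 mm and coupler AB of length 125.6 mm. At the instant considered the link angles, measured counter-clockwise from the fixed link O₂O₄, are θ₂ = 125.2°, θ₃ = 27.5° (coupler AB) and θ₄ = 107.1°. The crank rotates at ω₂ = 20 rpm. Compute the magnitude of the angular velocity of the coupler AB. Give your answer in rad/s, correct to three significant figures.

ω₂ = 2.094 rad/s (from 20 rpm).
Differentiating the loop-closure r₂e^{iθ₂}+r₃e^{iθ₃}=r₁+r₄e^{iθ₄} gives r₂ω₂e^{iθ₂}+r₃ω₃e^{iθ₃}=r₄ω₄e^{iθ₄}.
Eliminating the other unknown: ω₃ = r₂ω₂ sin(θ₄−θ₂) / [r₃ sin(θ₃−θ₄)].
Numerator sine = -0.31068; denominator sine = -0.98357.
Result = 0.0367·2.094·(-0.31068) / (0.1256·(-0.98357)) = +0.1933 rad/s; magnitude 0.1933 rad/s.

0.193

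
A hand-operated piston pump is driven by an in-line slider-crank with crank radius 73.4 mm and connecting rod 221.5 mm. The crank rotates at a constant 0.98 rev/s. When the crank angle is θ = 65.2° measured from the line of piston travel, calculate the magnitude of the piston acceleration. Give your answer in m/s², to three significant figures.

0.558

ω = 2π·0.98 = 6.158 rad/s
x(θ) = r cosθ + √(L² − r² sin²θ); with ω constant, a = ω²·d²x/dθ².
d²x/dθ² = −r cosθ − r²(cos2θ)/√u − r⁴ sin²2θ/(4u^{3/2}),  u = L² − r² sin²θ = 0.0446226 m².
Substituting r = 0.0734 m, L = 0.2215 m, θ = 65.2°: d²x/dθ² = -0.014704 m.
a = ω²·d²x/dθ² = (6.158)²·(-0.014704) = -0.55752 m/s²;  |a| = 0.55752 m/s².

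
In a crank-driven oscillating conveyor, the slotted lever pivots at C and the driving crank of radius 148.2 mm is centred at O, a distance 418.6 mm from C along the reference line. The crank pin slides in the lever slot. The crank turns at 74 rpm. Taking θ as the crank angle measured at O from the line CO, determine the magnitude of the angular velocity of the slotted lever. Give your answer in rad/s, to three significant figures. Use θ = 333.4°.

1.95

ω = 7.749 rad/s (from 74 rpm).
Crank pin A relative to C: A = (d + r cosθ, r sinθ); lever angle φ = atan2(r sinθ, d + r cosθ).
Differentiating tanφ: φ̇ = rω(d cosθ + r)/(d² + r² + 2dr cosθ).
d² + r² + 2dr cosθ = |CA|² = 0.30813 m²;  d cosθ + r = +0.52249 m.
|ω_lever| = |0.1482·7.749·+0.52249| / 0.30813 = 1.9474 rad/s.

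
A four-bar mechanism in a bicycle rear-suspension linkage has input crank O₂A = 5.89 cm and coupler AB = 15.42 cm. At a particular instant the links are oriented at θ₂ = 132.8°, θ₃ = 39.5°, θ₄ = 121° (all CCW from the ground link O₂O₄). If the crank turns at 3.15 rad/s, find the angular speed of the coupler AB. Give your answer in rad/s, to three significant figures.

ω₂ = 3.15 rad/s
Differentiating the loop-closure r₂e^{iθ₂}+r₃e^{iθ₃}=r₁+r₄e^{iθ₄} gives r₂ω₂e^{iθ₂}+r₃ω₃e^{iθ₃}=r₄ω₄e^{iθ₄}.
Eliminating the other unknown: ω₃ = r₂ω₂ sin(θ₄−θ₂) / [r₃ sin(θ₃−θ₄)].
Numerator sine = -0.20450; denominator sine = -0.98902.
Result = 0.0589·3.15·(-0.20450) / (0.1542·(-0.98902)) = +0.24878 rad/s; magnitude 0.24878 rad/s.

0.249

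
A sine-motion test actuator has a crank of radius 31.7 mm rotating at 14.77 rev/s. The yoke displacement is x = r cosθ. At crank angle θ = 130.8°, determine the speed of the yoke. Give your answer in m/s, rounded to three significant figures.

ω = 92.8 rad/s (from 14.77 rev/s).
x = r cosθ ⇒ ẋ = −rω sinθ.
|v| = rω|sinθ| = 0.0317·92.8·|sin 130.8°| = 2.227 m/s.

2.23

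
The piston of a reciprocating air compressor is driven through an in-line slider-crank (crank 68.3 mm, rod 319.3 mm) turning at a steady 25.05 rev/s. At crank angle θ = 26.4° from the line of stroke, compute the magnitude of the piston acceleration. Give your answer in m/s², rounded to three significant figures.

ω = 2π·25.1 = 157.4 rad/s
x(θ) = r cosθ + √(L² − r² sin²θ); with ω constant, a = ω²·d²x/dθ².
d²x/dθ² = −r cosθ − r²(cos2θ)/√u − r⁴ sin²2θ/(4u^{3/2}),  u = L² − r² sin²θ = 0.10103 m².
Substituting r = 0.0683 m, L = 0.3193 m, θ = 26.4°: d²x/dθ² = -0.070158 m.
a = ω²·d²x/dθ² = (157.4)²·(-0.070158) = -1738 m/s²;  |a| = 1738 m/s².

1740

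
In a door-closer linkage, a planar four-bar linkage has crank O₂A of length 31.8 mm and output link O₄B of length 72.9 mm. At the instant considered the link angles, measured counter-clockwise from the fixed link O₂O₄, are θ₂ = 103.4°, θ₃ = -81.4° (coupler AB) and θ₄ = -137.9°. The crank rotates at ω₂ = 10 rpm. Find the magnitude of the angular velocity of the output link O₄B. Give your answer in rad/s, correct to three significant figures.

ω₂ = 1.047 rad/s (from 10 rpm).
Differentiating the loop-closure r₂e^{iθ₂}+r₃e^{iθ₃}=r₁+r₄e^{iθ₄} gives r₂ω₂e^{iθ₂}+r₃ω₃e^{iθ₃}=r₄ω₄e^{iθ₄}.
Eliminating the other unknown: ω₄ = r₂ω₂ sin(θ₂−θ₃) / [r₄ sin(θ₄−θ₃)].
Numerator sine = -0.08368; denominator sine = -0.83389.
Result = 0.0318·1.047·(-0.08368) / (0.0729·(-0.83389)) = +0.045839 rad/s; magnitude 0.045839 rad/s.

0.0458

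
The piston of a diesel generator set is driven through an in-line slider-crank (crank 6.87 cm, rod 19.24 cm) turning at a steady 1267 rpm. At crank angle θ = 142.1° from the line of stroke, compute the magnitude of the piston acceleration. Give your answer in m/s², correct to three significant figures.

832

ω = 2π·1267/60 = 132.7 rad/s
x(θ) = r cosθ + √(L² − r² sin²θ); with ω constant, a = ω²·d²x/dθ².
d²x/dθ² = −r cosθ − r²(cos2θ)/√u − r⁴ sin²2θ/(4u^{3/2}),  u = L² − r² sin²θ = 0.0352368 m².
Substituting r = 0.0687 m, L = 0.1924 m, θ = 142.1°: d²x/dθ² = +0.047251 m.
a = ω²·d²x/dθ² = (132.7)²·(+0.047251) = +831.81 m/s²;  |a| = 831.81 m/s².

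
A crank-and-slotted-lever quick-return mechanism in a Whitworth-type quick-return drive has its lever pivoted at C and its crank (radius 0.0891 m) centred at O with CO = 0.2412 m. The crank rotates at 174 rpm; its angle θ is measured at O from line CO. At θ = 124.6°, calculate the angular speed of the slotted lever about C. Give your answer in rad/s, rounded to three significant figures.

1.86

ω = 18.22 rad/s (from 174 rpm).
Crank pin A relative to C: A = (d + r cosθ, r sinθ); lever angle φ = atan2(r sinθ, d + r cosθ).
Differentiating tanφ: φ̇ = rω(d cosθ + r)/(d² + r² + 2dr cosθ).
d² + r² + 2dr cosθ = |CA|² = 0.0417093 m²;  d cosθ + r = -0.047864 m.
|ω_lever| = |0.0891·18.22·-0.047864| / 0.0417093 = 1.8631 rad/s.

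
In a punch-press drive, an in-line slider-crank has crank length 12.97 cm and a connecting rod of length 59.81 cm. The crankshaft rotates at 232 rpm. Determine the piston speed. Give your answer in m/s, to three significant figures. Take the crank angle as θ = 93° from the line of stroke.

3.11

ω = 2π·232/60 = 24.29 rad/s
For an in-line slider-crank, x = r cosθ + √(L² − r² sin²θ), so v = −rω sinθ·[1 + r cosθ/√(L² − r² sin²θ)].
With r = 0.1297 m, L = 0.5981 m, θ = 93°: √(L² − r² sin²θ) = 0.58391 m.
v = −0.1297·24.29·0.99863·[1 + 0.1297·-0.05234/0.58391] = -3.1102 m/s.
|v| = 3.1102 m/s.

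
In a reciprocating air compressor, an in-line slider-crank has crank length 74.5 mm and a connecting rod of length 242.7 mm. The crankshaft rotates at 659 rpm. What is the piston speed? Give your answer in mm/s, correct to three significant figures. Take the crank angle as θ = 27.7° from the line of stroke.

3050

ω = 2π·659/60 = 69.01 rad/s
For an in-line slider-crank, x = r cosθ + √(L² − r² sin²θ), so v = −rω sinθ·[1 + r cosθ/√(L² − r² sin²θ)].
With r = 0.0745 m, L = 0.2427 m, θ = 27.7°: √(L² − r² sin²θ) = 0.24022 m.
v = −0.0745·69.01·0.46484·[1 + 0.0745·0.88539/0.24022] = -3.0461 m/s.
|v| = 3.0461 m/s = 3046.1 mm/s.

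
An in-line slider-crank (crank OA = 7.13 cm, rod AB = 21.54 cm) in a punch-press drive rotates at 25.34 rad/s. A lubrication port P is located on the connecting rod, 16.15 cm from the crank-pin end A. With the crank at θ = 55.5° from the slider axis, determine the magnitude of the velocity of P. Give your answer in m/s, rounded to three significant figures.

ω = 25.34 rad/s.  Crank-pin speed |V_A| = rω = 1.8067 m/s, perpendicular to OA.
Rod angle: sinφ = −(r/L) sinθ ⇒ φ = -15.831°; ω_rod = −rω cosθ/√(L²−r²sin²θ) = -4.9382 rad/s.
V_P = V_A + ω_rod × AP, with AP = 0.1615 m along the rod.
Components: V_Px = −rω sinθ − a·ω_rod·sinφ = -1.7065 m/s;  V_Py = rω cosθ + a·ω_rod·cosφ = +0.25608 m/s.
|V_P| = √(V_Px² + V_Py²) = 1.7257 m/s.

1.73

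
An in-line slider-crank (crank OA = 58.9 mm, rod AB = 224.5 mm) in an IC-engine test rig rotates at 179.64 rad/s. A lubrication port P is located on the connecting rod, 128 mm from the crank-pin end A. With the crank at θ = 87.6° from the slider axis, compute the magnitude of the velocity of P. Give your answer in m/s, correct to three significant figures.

ω = 179.6 rad/s.  Crank-pin speed |V_A| = rω = 10.581 m/s, perpendicular to OA.
Rod angle: sinφ = −(r/L) sinθ ⇒ φ = -15.197°; ω_rod = −rω cosθ/√(L²−r²sin²θ) = -2.0451 rad/s.
V_P = V_A + ω_rod × AP, with AP = 0.128 m along the rod.
Components: V_Px = −rω sinθ − a·ω_rod·sinφ = -10.64 m/s;  V_Py = rω cosθ + a·ω_rod·cosφ = +0.19045 m/s.
|V_P| = √(V_Px² + V_Py²) = 10.642 m/s.

10.6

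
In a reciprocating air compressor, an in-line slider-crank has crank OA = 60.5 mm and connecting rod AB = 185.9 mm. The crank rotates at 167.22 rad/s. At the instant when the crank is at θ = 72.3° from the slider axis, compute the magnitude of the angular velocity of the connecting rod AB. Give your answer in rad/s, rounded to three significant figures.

17.4

ω = 167.2 rad/s
The rod makes angle φ with the slider axis where L sinφ = r sinθ; differentiating, L cosφ·φ̇ = r ω cosθ.
L cosφ = √(L² − r² sin²θ) = 0.17674 m.
|ω_rod| = r ω |cosθ| / √(L² − r² sin²θ) = 0.0605·167.2·0.30403/0.17674 = 17.403 rad/s.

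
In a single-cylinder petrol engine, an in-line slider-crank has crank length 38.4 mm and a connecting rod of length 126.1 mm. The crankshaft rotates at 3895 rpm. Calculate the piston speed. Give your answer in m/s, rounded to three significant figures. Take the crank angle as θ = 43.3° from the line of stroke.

ω = 2π·3895/60 = 407.9 rad/s
For an in-line slider-crank, x = r cosθ + √(L² − r² sin²θ), so v = −rω sinθ·[1 + r cosθ/√(L² − r² sin²θ)].
With r = 0.0384 m, L = 0.1261 m, θ = 43.3°: √(L² − r² sin²θ) = 0.12332 m.
v = −0.0384·407.9·0.68582·[1 + 0.0384·0.72777/0.12332] = -13.176 m/s.
|v| = 13.176 m/s.

13.2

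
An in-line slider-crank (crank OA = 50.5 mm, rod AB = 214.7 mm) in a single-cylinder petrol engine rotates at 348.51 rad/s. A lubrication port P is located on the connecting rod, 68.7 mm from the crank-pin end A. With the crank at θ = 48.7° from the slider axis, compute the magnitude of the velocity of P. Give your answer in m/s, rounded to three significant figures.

16.0

ω = 348.5 rad/s.  Crank-pin speed |V_A| = rω = 17.6 m/s, perpendicular to OA.
Rod angle: sinφ = −(r/L) sinθ ⇒ φ = -10.178°; ω_rod = −rω cosθ/√(L²−r²sin²θ) = -54.968 rad/s.
V_P = V_A + ω_rod × AP, with AP = 0.0687 m along the rod.
Components: V_Px = −rω sinθ − a·ω_rod·sinφ = -13.889 m/s;  V_Py = rω cosθ + a·ω_rod·cosφ = +7.899 m/s.
|V_P| = √(V_Px² + V_Py²) = 15.978 m/s.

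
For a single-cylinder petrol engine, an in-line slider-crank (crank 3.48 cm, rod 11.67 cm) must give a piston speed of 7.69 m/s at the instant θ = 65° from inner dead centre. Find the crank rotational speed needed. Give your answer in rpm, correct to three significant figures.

2060

For an in-line slider-crank, |v_piston| = rω|sinθ|·[1 + r cosθ/√(L² − r² sin²θ)].
With r = 0.0348 m, L = 0.1167 m, θ = 65°: the bracketed kinematic factor |dx/dθ| = 0.035668 m.
ω = v/|dx/dθ| = 7.69/0.035668 = 215.6 rad/s.
N = 60ω/(2π) = 2058.8 rpm.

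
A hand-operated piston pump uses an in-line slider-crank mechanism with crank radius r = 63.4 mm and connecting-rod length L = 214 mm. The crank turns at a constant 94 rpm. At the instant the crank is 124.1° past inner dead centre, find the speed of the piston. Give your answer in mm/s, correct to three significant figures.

428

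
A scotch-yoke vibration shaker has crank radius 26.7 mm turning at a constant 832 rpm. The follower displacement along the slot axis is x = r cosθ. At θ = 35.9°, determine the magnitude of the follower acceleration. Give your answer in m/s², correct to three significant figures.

164

ω = 87.13 rad/s (from 832 rpm).
x = r cosθ ⇒ ẍ = −rω² cosθ (ω constant).
|a| = rω²|cosθ| = 0.0267·(87.13)²·|cos 35.9°| = 164.18 m/s².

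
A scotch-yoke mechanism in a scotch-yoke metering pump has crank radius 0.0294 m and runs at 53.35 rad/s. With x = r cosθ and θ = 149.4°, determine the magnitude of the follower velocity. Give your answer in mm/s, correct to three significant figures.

ω = 53.35 rad/s
x = r cosθ ⇒ ẋ = −rω sinθ.
|v| = rω|sinθ| = 0.0294·53.35·|sin 149.4°| = 0.79843 m/s = 798.43 mm/s.

798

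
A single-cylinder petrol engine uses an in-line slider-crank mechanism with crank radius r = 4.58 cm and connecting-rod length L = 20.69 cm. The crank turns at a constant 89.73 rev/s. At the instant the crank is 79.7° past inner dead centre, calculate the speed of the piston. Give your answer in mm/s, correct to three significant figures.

26400

ω = 2π·89.7 = 563.8 rad/s
For an in-line slider-crank, x = r cosθ + √(L² − r² sin²θ), so v = −rω sinθ·[1 + r cosθ/√(L² − r² sin²θ)].
With r = 0.0458 m, L = 0.2069 m, θ = 79.7°: √(L² − r² sin²θ) = 0.20193 m.
v = −0.0458·563.8·0.98389·[1 + 0.0458·0.17880/0.20193] = -26.436 m/s.
|v| = 26.436 m/s = 26436 mm/s.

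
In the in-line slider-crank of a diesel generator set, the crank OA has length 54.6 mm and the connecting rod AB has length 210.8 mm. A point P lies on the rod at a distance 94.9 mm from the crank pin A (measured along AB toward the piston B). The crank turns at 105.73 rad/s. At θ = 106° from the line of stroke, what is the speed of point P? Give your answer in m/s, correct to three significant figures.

5.44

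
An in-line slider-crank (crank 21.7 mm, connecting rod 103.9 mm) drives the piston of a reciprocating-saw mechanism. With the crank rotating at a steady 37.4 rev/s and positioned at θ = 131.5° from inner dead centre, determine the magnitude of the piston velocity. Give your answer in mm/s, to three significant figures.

3280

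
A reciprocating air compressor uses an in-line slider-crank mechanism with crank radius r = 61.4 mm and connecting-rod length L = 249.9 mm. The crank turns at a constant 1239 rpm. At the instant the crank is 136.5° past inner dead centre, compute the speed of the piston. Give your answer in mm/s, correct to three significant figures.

ω = 2π·1239/60 = 129.7 rad/s
For an in-line slider-crank, x = r cosθ + √(L² − r² sin²θ), so v = −rω sinθ·[1 + r cosθ/√(L² − r² sin²θ)].
With r = 0.0614 m, L = 0.2499 m, θ = 136.5°: √(L² − r² sin²θ) = 0.2463 m.
v = −0.0614·129.7·0.68835·[1 + 0.0614·-0.72537/0.2463] = -4.4922 m/s.
|v| = 4.4922 m/s = 4492.2 mm/s.

4490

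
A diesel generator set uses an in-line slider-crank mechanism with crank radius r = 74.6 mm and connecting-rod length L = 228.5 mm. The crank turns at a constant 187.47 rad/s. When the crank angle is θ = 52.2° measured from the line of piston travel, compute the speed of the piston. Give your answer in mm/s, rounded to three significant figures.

ω = 187.5 rad/s
For an in-line slider-crank, x = r cosθ + √(L² − r² sin²θ), so v = −rω sinθ·[1 + r cosθ/√(L² − r² sin²θ)].
With r = 0.0746 m, L = 0.2285 m, θ = 52.2°: √(L² − r² sin²θ) = 0.22077 m.
v = −0.0746·187.5·0.79016·[1 + 0.0746·0.61291/0.22077] = -13.339 m/s.
|v| = 13.339 m/s = 13339 mm/s.

13300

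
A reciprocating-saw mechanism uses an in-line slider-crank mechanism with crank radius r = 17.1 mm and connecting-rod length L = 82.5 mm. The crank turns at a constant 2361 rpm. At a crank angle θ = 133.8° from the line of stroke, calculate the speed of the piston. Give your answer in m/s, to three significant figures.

ω = 2π·2361/60 = 247.2 rad/s
For an in-line slider-crank, x = r cosθ + √(L² − r² sin²θ), so v = −rω sinθ·[1 + r cosθ/√(L² − r² sin²θ)].
With r = 0.0171 m, L = 0.0825 m, θ = 133.8°: √(L² − r² sin²θ) = 0.081572 m.
v = −0.0171·247.2·0.72176·[1 + 0.0171·-0.69214/0.081572] = -2.6087 m/s.
|v| = 2.6087 m/s.

2.61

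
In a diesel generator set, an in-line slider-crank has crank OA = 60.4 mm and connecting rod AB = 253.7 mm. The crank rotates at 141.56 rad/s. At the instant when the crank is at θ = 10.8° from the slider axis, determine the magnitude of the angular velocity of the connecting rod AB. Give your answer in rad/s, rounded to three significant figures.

33.1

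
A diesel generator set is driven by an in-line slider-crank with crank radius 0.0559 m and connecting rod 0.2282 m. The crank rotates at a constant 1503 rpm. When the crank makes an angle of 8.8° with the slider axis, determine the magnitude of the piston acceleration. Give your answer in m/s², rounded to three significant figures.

ω = 2π·1503/60 = 157.4 rad/s
x(θ) = r cosθ + √(L² − r² sin²θ); with ω constant, a = ω²·d²x/dθ².
d²x/dθ² = −r cosθ − r²(cos2θ)/√u − r⁴ sin²2θ/(4u^{3/2}),  u = L² − r² sin²θ = 0.0520021 m².
Substituting r = 0.0559 m, L = 0.2282 m, θ = 8.8°: d²x/dθ² = -0.068322 m.
a = ω²·d²x/dθ² = (157.4)²·(-0.068322) = -1692.5 m/s²;  |a| = 1692.5 m/s².

1690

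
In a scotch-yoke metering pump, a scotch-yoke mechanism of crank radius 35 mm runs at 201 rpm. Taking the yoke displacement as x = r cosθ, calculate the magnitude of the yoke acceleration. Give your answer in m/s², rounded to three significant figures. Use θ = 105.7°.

4.20

ω = 21.05 rad/s (from 201 rpm).
x = r cosθ ⇒ ẍ = −rω² cosθ (ω constant).
|a| = rω²|cosθ| = 0.035·(21.05)²·|cos 105.7°| = 4.1961 m/s².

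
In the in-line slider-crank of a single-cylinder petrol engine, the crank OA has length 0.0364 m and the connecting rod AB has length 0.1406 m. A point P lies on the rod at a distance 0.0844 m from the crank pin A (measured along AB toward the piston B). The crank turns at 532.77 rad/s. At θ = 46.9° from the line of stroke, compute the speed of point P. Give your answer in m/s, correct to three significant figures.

16.6

ω = 532.8 rad/s.  Crank-pin speed |V_A| = rω = 19.393 m/s, perpendicular to OA.
Rod angle: sinφ = −(r/L) sinθ ⇒ φ = -10.896°; ω_rod = −rω cosθ/√(L²−r²sin²θ) = -95.974 rad/s.
V_P = V_A + ω_rod × AP, with AP = 0.0844 m along the rod.
Components: V_Px = −rω sinθ − a·ω_rod·sinφ = -15.691 m/s;  V_Py = rω cosθ + a·ω_rod·cosφ = +5.2965 m/s.
|V_P| = √(V_Px² + V_Py²) = 16.561 m/s.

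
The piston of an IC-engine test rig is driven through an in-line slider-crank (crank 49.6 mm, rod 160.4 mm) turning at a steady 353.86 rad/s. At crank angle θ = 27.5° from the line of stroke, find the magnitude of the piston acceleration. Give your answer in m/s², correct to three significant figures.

6650

ω = 353.9 rad/s
x(θ) = r cosθ + √(L² − r² sin²θ); with ω constant, a = ω²·d²x/dθ².
d²x/dθ² = −r cosθ − r²(cos2θ)/√u − r⁴ sin²2θ/(4u^{3/2}),  u = L² − r² sin²θ = 0.0252036 m².
Substituting r = 0.0496 m, L = 0.1604 m, θ = 27.5°: d²x/dθ² = -0.053138 m.
a = ω²·d²x/dθ² = (353.9)²·(-0.053138) = -6653.8 m/s²;  |a| = 6653.8 m/s².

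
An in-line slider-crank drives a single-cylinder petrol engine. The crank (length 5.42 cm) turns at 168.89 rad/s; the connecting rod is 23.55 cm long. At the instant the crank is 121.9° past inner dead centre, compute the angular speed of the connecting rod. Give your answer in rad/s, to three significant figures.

ω = 168.9 rad/s
The rod makes angle φ with the slider axis where L sinφ = r sinθ; differentiating, L cosφ·φ̇ = r ω cosθ.
L cosφ = √(L² − r² sin²θ) = 0.23096 m.
|ω_rod| = r ω |cosθ| / √(L² − r² sin²θ) = 0.0542·168.9·0.52844/0.23096 = 20.944 rad/s.

20.9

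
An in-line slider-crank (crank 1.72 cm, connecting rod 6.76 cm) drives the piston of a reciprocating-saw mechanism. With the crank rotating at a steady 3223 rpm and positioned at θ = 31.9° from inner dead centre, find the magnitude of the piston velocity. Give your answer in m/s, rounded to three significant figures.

ω = 2π·3223/60 = 337.5 rad/s
For an in-line slider-crank, x = r cosθ + √(L² − r² sin²θ), so v = −rω sinθ·[1 + r cosθ/√(L² − r² sin²θ)].
With r = 0.0172 m, L = 0.0676 m, θ = 31.9°: √(L² − r² sin²θ) = 0.066986 m.
v = −0.0172·337.5·0.52844·[1 + 0.0172·0.84897/0.066986] = -3.7364 m/s.
|v| = 3.7364 m/s.

3.74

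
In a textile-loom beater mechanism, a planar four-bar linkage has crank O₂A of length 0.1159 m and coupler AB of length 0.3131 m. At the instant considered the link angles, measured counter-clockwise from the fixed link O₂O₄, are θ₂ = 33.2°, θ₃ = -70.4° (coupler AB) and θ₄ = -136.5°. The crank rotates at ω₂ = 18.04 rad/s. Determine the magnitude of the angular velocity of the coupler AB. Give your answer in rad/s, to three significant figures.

1.31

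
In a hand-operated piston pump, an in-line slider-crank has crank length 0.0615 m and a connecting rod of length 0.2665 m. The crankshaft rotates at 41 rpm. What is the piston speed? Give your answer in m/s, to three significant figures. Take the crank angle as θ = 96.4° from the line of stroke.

0.255

ω = 2π·41/60 = 4.294 rad/s
For an in-line slider-crank, x = r cosθ + √(L² − r² sin²θ), so v = −rω sinθ·[1 + r cosθ/√(L² − r² sin²θ)].
With r = 0.0615 m, L = 0.2665 m, θ = 96.4°: √(L² − r² sin²θ) = 0.2594 m.
v = −0.0615·4.294·0.99377·[1 + 0.0615·-0.11147/0.2594] = -0.25547 m/s.
|v| = 0.25547 m/s.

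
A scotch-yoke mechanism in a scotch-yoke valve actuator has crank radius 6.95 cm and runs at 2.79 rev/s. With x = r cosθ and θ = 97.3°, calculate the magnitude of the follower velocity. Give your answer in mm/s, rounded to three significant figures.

ω = 17.53 rad/s (from 2.79 rev/s).
x = r cosθ ⇒ ẋ = −rω sinθ.
|v| = rω|sinθ| = 0.0695·17.53·|sin 97.3°| = 1.2085 m/s = 1208.5 mm/s.

1210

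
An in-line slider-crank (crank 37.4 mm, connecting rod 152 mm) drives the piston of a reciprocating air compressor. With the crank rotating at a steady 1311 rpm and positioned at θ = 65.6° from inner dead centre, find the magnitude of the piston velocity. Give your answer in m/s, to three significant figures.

ω = 2π·1311/60 = 137.3 rad/s
For an in-line slider-crank, x = r cosθ + √(L² − r² sin²θ), so v = −rω sinθ·[1 + r cosθ/√(L² − r² sin²θ)].
With r = 0.0374 m, L = 0.152 m, θ = 65.6°: √(L² − r² sin²θ) = 0.14813 m.
v = −0.0374·137.3·0.91068·[1 + 0.0374·0.41310/0.14813] = -5.1636 m/s.
|v| = 5.1636 m/s.

5.16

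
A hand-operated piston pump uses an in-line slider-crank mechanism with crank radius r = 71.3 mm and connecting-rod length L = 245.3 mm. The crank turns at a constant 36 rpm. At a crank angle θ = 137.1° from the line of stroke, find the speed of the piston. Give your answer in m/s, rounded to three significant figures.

0.143

ω = 2π·36/60 = 3.77 rad/s
For an in-line slider-crank, x = r cosθ + √(L² − r² sin²θ), so v = −rω sinθ·[1 + r cosθ/√(L² − r² sin²θ)].
With r = 0.0713 m, L = 0.2453 m, θ = 137.1°: √(L² − r² sin²θ) = 0.24045 m.
v = −0.0713·3.77·0.68072·[1 + 0.0713·-0.73254/0.24045] = -0.14323 m/s.
|v| = 0.14323 m/s.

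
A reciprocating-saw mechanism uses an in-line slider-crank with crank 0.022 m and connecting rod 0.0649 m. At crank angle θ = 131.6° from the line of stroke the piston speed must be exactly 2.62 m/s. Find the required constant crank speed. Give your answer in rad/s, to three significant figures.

For an in-line slider-crank, |v_piston| = rω|sinθ|·[1 + r cosθ/√(L² − r² sin²θ)].
With r = 0.022 m, L = 0.0649 m, θ = 131.6°: the bracketed kinematic factor |dx/dθ| = 0.012624 m.
ω = v/|dx/dθ| = 2.62/0.012624 = 207.54 rad/s.

208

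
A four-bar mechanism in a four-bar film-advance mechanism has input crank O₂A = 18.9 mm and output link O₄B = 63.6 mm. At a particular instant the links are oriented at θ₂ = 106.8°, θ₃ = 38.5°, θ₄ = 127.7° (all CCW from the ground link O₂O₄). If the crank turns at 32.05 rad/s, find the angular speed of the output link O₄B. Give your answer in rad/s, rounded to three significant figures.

ω₂ = 32.05 rad/s
Differentiating the loop-closure r₂e^{iθ₂}+r₃e^{iθ₃}=r₁+r₄e^{iθ₄} gives r₂ω₂e^{iθ₂}+r₃ω₃e^{iθ₃}=r₄ω₄e^{iθ₄}.
Eliminating the other unknown: ω₄ = r₂ω₂ sin(θ₂−θ₃) / [r₄ sin(θ₄−θ₃)].
Numerator sine = +0.92913; denominator sine = +0.99990.
Result = 0.0189·32.05·(+0.92913) / (0.0636·(+0.99990)) = +8.8502 rad/s; magnitude 8.8502 rad/s.

8.85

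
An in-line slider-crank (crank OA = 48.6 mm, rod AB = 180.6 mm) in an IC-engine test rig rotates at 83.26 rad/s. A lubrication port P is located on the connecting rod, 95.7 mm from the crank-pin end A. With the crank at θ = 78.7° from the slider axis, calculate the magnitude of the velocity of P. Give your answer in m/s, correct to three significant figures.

4.10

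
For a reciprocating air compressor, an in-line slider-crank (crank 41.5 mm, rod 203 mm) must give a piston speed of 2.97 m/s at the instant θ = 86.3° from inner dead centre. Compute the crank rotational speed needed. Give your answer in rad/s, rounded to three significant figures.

70.8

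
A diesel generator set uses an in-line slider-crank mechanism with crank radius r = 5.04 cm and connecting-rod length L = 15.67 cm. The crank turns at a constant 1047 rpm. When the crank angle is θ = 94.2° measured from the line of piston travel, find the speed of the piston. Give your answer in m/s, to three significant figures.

ω = 2π·1047/60 = 109.6 rad/s
For an in-line slider-crank, x = r cosθ + √(L² − r² sin²θ), so v = −rω sinθ·[1 + r cosθ/√(L² − r² sin²θ)].
With r = 0.0504 m, L = 0.1567 m, θ = 94.2°: √(L² − r² sin²θ) = 0.14842 m.
v = −0.0504·109.6·0.99731·[1 + 0.0504·-0.07324/0.14842] = -5.374 m/s.
|v| = 5.374 m/s.

5.37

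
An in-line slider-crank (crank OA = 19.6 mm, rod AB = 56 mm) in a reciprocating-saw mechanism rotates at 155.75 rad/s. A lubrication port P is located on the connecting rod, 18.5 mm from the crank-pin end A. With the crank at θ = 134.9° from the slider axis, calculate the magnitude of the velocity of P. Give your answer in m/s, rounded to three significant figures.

2.45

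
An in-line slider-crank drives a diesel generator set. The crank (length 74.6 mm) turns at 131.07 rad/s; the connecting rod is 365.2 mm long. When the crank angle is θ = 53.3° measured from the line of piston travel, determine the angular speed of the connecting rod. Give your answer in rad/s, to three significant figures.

ω = 131.1 rad/s
The rod makes angle φ with the slider axis where L sinφ = r sinθ; differentiating, L cosφ·φ̇ = r ω cosθ.
L cosφ = √(L² − r² sin²θ) = 0.36027 m.
|ω_rod| = r ω |cosθ| / √(L² − r² sin²θ) = 0.0746·131.1·0.59763/0.36027 = 16.22 rad/s.

16.2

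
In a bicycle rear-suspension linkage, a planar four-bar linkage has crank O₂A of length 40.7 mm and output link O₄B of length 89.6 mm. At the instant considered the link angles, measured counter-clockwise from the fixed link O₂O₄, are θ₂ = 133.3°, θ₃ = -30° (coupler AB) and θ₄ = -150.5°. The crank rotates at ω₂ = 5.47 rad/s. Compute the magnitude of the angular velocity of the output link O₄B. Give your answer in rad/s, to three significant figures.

0.829

ω₂ = 5.47 rad/s
Differentiating the loop-closure r₂e^{iθ₂}+r₃e^{iθ₃}=r₁+r₄e^{iθ₄} gives r₂ω₂e^{iθ₂}+r₃ω₃e^{iθ₃}=r₄ω₄e^{iθ₄}.
Eliminating the other unknown: ω₄ = r₂ω₂ sin(θ₂−θ₃) / [r₄ sin(θ₄−θ₃)].
Numerator sine = +0.28736; denominator sine = -0.86163.
Result = 0.0407·5.47·(+0.28736) / (0.0896·(-0.86163)) = -0.82867 rad/s; magnitude 0.82867 rad/s.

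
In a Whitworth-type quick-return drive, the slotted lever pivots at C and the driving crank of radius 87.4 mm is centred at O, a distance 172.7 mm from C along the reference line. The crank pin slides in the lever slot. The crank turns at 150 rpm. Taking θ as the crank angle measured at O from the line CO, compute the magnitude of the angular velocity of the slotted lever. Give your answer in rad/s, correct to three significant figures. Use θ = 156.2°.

9.85

ω = 15.71 rad/s (from 150 rpm).
Crank pin A relative to C: A = (d + r cosθ, r sinθ); lever angle φ = atan2(r sinθ, d + r cosθ).
Differentiating tanφ: φ̇ = rω(d cosθ + r)/(d² + r² + 2dr cosθ).
d² + r² + 2dr cosθ = |CA|² = 0.00984328 m²;  d cosθ + r = -0.070614 m.
|ω_lever| = |0.0874·15.71·-0.070614| / 0.00984328 = 9.8487 rad/s.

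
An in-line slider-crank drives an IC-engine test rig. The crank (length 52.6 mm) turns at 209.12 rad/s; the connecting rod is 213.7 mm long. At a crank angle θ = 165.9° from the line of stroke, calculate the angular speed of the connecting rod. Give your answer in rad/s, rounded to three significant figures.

50.0

ω = 209.1 rad/s
The rod makes angle φ with the slider axis where L sinφ = r sinθ; differentiating, L cosφ·φ̇ = r ω cosθ.
L cosφ = √(L² − r² sin²θ) = 0.21332 m.
|ω_rod| = r ω |cosθ| / √(L² − r² sin²θ) = 0.0526·209.1·0.96987/0.21332 = 50.012 rad/s.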